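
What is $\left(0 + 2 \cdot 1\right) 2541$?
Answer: $5082$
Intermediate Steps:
$\left(0 + 2 \cdot 1\right) 2541 = \left(0 + 2\right) 2541 = 2 \cdot 2541 = 5082$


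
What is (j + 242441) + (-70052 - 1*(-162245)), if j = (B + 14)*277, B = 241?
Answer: 405269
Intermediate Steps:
j = 70635 (j = (241 + 14)*277 = 255*277 = 70635)
(j + 242441) + (-70052 - 1*(-162245)) = (70635 + 242441) + (-70052 - 1*(-162245)) = 313076 + (-70052 + 162245) = 313076 + 92193 = 405269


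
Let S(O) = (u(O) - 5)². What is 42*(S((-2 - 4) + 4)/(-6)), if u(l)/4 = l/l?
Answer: -7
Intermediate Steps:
u(l) = 4 (u(l) = 4*(l/l) = 4*1 = 4)
S(O) = 1 (S(O) = (4 - 5)² = (-1)² = 1)
42*(S((-2 - 4) + 4)/(-6)) = 42*(1/(-6)) = 42*(1*(-⅙)) = 42*(-⅙) = -7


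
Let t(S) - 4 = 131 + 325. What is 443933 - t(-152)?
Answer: 443473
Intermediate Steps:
t(S) = 460 (t(S) = 4 + (131 + 325) = 4 + 456 = 460)
443933 - t(-152) = 443933 - 1*460 = 443933 - 460 = 443473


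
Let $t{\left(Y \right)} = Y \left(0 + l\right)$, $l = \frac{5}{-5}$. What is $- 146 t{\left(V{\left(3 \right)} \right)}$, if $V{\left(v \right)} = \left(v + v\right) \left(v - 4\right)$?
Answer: $-876$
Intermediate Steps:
$l = -1$ ($l = 5 \left(- \frac{1}{5}\right) = -1$)
$V{\left(v \right)} = 2 v \left(-4 + v\right)$
$t{\left(Y \right)} = - Y$ ($t{\left(Y \right)} = Y \left(0 - 1\right) = Y \left(-1\right) = - Y$)
$- 146 t{\left(V{\left(3 \right)} \right)} = - 146 \left(- 2 \cdot 3 \left(-4 + 3\right)\right) = - 146 \left(- 2 \cdot 3 \left(-1\right)\right) = - 146 \left(\left(-1\right) \left(-6\right)\right) = \left(-146\right) 6 = -876$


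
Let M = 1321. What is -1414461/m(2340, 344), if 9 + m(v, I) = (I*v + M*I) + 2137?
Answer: -471487/420504 ≈ -1.1212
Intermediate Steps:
m(v, I) = 2128 + 1321*I + I*v (m(v, I) = -9 + ((I*v + 1321*I) + 2137) = -9 + ((1321*I + I*v) + 2137) = -9 + (2137 + 1321*I + I*v) = 2128 + 1321*I + I*v)
-1414461/m(2340, 344) = -1414461/(2128 + 1321*344 + 344*2340) = -1414461/(2128 + 454424 + 804960) = -1414461/1261512 = -1414461*1/1261512 = -471487/420504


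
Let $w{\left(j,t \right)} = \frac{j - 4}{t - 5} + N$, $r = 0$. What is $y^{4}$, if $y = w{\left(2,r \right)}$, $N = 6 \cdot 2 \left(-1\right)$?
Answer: $\frac{11316496}{625} \approx 18106.0$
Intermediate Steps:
$N = -12$ ($N = 12 \left(-1\right) = -12$)
$w{\left(j,t \right)} = -12 + \frac{-4 + j}{-5 + t}$ ($w{\left(j,t \right)} = \frac{j - 4}{t - 5} - 12 = \frac{-4 + j}{-5 + t} - 12 = -12 + \frac{-4 + j}{-5 + t}$)
$y = - \frac{58}{5}$ ($y = \frac{56 + 2 - 0}{-5 + 0} = \frac{56 + 2 + 0}{-5} = \left(- \frac{1}{5}\right) 58 = - \frac{58}{5} \approx -11.6$)
$y^{4} = \left(- \frac{58}{5}\right)^{4} = \frac{11316496}{625}$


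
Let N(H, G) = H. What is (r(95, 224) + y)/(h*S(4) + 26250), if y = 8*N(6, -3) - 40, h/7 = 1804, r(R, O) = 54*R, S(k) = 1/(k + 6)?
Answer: 1835/9826 ≈ 0.18675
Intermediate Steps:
S(k) = 1/(6 + k)
h = 12628 (h = 7*1804 = 12628)
y = 8 (y = 8*6 - 40 = 48 - 40 = 8)
(r(95, 224) + y)/(h*S(4) + 26250) = (54*95 + 8)/(12628/(6 + 4) + 26250) = (5130 + 8)/(12628/10 + 26250) = 5138/(12628*(⅒) + 26250) = 5138/(6314/5 + 26250) = 5138/(137564/5) = 5138*(5/137564) = 1835/9826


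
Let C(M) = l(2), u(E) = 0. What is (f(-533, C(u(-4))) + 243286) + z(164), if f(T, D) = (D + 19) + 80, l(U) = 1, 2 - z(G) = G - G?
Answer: 243388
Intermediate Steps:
z(G) = 2 (z(G) = 2 - (G - G) = 2 - 1*0 = 2 + 0 = 2)
C(M) = 1
f(T, D) = 99 + D (f(T, D) = (19 + D) + 80 = 99 + D)
(f(-533, C(u(-4))) + 243286) + z(164) = ((99 + 1) + 243286) + 2 = (100 + 243286) + 2 = 243386 + 2 = 243388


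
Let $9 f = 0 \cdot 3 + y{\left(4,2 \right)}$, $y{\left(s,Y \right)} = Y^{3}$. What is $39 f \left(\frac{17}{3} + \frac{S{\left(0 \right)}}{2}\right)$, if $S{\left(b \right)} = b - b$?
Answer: $\frac{1768}{9} \approx 196.44$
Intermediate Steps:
$f = \frac{8}{9}$ ($f = \frac{0 \cdot 3 + 2^{3}}{9} = \frac{0 + 8}{9} = \frac{1}{9} \cdot 8 = \frac{8}{9} \approx 0.88889$)
$S{\left(b \right)} = 0$
$39 f \left(\frac{17}{3} + \frac{S{\left(0 \right)}}{2}\right) = 39 \cdot \frac{8}{9} \left(\frac{17}{3} + \frac{0}{2}\right) = \frac{104 \left(17 \cdot \frac{1}{3} + 0 \cdot \frac{1}{2}\right)}{3} = \frac{104 \left(\frac{17}{3} + 0\right)}{3} = \frac{104}{3} \cdot \frac{17}{3} = \frac{1768}{9}$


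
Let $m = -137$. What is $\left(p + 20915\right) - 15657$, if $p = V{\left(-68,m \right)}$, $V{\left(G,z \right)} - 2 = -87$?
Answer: $5173$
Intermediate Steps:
$V{\left(G,z \right)} = -85$ ($V{\left(G,z \right)} = 2 - 87 = -85$)
$p = -85$
$\left(p + 20915\right) - 15657 = \left(-85 + 20915\right) - 15657 = 20830 - 15657 = 5173$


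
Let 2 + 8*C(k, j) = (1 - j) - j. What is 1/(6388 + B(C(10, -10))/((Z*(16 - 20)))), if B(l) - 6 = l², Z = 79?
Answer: 20224/129190167 ≈ 0.00015654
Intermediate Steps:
C(k, j) = -⅛ - j/4 (C(k, j) = -¼ + ((1 - j) - j)/8 = -¼ + (1 - 2*j)/8 = -¼ + (⅛ - j/4) = -⅛ - j/4)
B(l) = 6 + l²
1/(6388 + B(C(10, -10))/((Z*(16 - 20)))) = 1/(6388 + (6 + (-⅛ - ¼*(-10))²)/((79*(16 - 20)))) = 1/(6388 + (6 + (-⅛ + 5/2)²)/((79*(-4)))) = 1/(6388 + (6 + (19/8)²)/(-316)) = 1/(6388 + (6 + 361/64)*(-1/316)) = 1/(6388 + (745/64)*(-1/316)) = 1/(6388 - 745/20224) = 1/(129190167/20224) = 20224/129190167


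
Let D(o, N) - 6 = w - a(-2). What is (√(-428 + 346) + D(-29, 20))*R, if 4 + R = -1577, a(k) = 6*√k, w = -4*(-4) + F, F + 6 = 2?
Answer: -28458 - 1581*I*√82 + 9486*I*√2 ≈ -28458.0 - 901.33*I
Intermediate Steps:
F = -4 (F = -6 + 2 = -4)
w = 12 (w = -4*(-4) - 4 = 16 - 4 = 12)
R = -1581 (R = -4 - 1577 = -1581)
D(o, N) = 18 - 6*I*√2 (D(o, N) = 6 + (12 - 6*√(-2)) = 6 + (12 - 6*I*√2) = 18 - 6*I*√2)
(√(-428 + 346) + D(-29, 20))*R = (√(-428 + 346) + (18 - 6*I*√2))*(-1581) = (√(-82) + (18 - 6*I*√2))*(-1581) = (I*√82 + (18 - 6*I*√2))*(-1581) = (18 + I*√82 - 6*I*√2)*(-1581) = -28458 - 1581*I*√82 + 9486*I*√2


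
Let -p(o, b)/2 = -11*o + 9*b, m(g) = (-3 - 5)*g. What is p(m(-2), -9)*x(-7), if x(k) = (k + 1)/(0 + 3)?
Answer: -1028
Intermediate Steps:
m(g) = -8*g
p(o, b) = -18*b + 22*o (p(o, b) = -2*(-11*o + 9*b) = -18*b + 22*o)
x(k) = 1/3 + k/3 (x(k) = (1 + k)/3 = (1 + k)*(1/3) = 1/3 + k/3)
p(m(-2), -9)*x(-7) = (-18*(-9) + 22*(-8*(-2)))*(1/3 + (1/3)*(-7)) = (162 + 22*16)*(1/3 - 7/3) = (162 + 352)*(-2) = 514*(-2) = -1028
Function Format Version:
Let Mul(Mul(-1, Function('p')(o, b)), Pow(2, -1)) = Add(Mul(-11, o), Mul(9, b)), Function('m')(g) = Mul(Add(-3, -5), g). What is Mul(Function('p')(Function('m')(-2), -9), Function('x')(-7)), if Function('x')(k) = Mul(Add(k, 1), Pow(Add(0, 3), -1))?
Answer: -1028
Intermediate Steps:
Function('m')(g) = Mul(-8, g)
Function('p')(o, b) = Add(Mul(-18, b), Mul(22, o)) (Function('p')(o, b) = Mul(-2, Add(Mul(-11, o), Mul(9, b))) = Add(Mul(-18, b), Mul(22, o)))
Function('x')(k) = Add(Rational(1, 3), Mul(Rational(1, 3), k)) (Function('x')(k) = Mul(Add(1, k), Pow(3, -1)) = Mul(Add(1, k), Rational(1, 3)) = Add(Rational(1, 3), Mul(Rational(1, 3), k)))
Mul(Function('p')(Function('m')(-2), -9), Function('x')(-7)) = Mul(Add(Mul(-18, -9), Mul(22, Mul(-8, -2))), Add(Rational(1, 3), Mul(Rational(1, 3), -7))) = Mul(Add(162, Mul(22, 16)), Add(Rational(1, 3), Rational(-7, 3))) = Mul(Add(162, 352), -2) = Mul(514, -2) = -1028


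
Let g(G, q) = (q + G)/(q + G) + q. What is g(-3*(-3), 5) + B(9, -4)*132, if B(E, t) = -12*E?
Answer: -14250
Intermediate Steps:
B(E, t) = -12*E
g(G, q) = 1 + q (g(G, q) = (G + q)/(G + q) + q = 1 + q)
g(-3*(-3), 5) + B(9, -4)*132 = (1 + 5) - 12*9*132 = 6 - 108*132 = 6 - 14256 = -14250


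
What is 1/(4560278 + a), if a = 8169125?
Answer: 1/12729403 ≈ 7.8558e-8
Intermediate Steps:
1/(4560278 + a) = 1/(4560278 + 8169125) = 1/12729403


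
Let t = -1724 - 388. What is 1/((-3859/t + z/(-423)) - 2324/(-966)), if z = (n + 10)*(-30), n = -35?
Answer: 2283072/5616187 ≈ 0.40652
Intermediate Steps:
t = -2112
z = 750 (z = (-35 + 10)*(-30) = -25*(-30) = 750)
1/((-3859/t + z/(-423)) - 2324/(-966)) = 1/((-3859/(-2112) + 750/(-423)) - 2324/(-966)) = 1/((-3859*(-1/2112) + 750*(-1/423)) - 2324*(-1/966)) = 1/((3859/2112 - 250/141) + 166/69) = 1/(1791/33088 + 166/69) = 1/(5616187/2283072) = 2283072/5616187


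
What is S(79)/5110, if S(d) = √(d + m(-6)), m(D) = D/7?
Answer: √3829/35770 ≈ 0.0017299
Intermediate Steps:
m(D) = D/7 (m(D) = D*(⅐) = D/7)
S(d) = √(-6/7 + d) (S(d) = √(d + (⅐)*(-6)) = √(d - 6/7) = √(-6/7 + d))
S(79)/5110 = (√(-42 + 49*79)/7)/5110 = (√(-42 + 3871)/7)*(1/5110) = (√3829/7)*(1/5110) = √3829/35770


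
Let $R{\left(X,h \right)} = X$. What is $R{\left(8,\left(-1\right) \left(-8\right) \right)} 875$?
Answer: $7000$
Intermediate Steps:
$R{\left(8,\left(-1\right) \left(-8\right) \right)} 875 = 8 \cdot 875 = 7000$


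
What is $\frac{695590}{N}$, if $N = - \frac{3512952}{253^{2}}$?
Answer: $- \frac{22262010155}{1756476} \approx -12674.0$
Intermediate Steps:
$N = - \frac{3512952}{64009} \approx -54.882$
$\frac{695590}{N} = \frac{695590}{- \frac{3512952}{64009}} = 695590 \left(- \frac{64009}{3512952}\right) = - \frac{22262010155}{1756476}$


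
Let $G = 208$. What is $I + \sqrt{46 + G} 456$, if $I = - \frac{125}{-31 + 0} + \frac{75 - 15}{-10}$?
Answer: $- \frac{61}{31} + 456 \sqrt{254} \approx 7265.5$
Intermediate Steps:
$I = - \frac{61}{31}$ ($I = - \frac{125}{-31} + \left(75 - 15\right) \left(- \frac{1}{10}\right) = \left(-125\right) \left(- \frac{1}{31}\right) + 60 \left(- \frac{1}{10}\right) = \frac{125}{31} - 6 = - \frac{61}{31} \approx -1.9677$)
$I + \sqrt{46 + G} 456 = - \frac{61}{31} + \sqrt{46 + 208} \cdot 456 = - \frac{61}{31} + \sqrt{254} \cdot 456 = - \frac{61}{31} + 456 \sqrt{254}$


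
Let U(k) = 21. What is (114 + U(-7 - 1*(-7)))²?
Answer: 18225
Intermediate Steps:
(114 + U(-7 - 1*(-7)))² = (114 + 21)² = 135² = 18225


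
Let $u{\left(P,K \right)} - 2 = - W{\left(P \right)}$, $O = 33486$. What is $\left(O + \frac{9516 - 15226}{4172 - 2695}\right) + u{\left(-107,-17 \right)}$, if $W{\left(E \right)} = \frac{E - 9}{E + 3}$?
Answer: $\frac{1285814883}{38402} \approx 33483.0$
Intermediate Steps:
$W{\left(E \right)} = \frac{-9 + E}{3 + E}$
$u{\left(P,K \right)} = 2 - \frac{-9 + P}{3 + P}$
$\left(O + \frac{9516 - 15226}{4172 - 2695}\right) + u{\left(-107,-17 \right)} = \left(33486 + \frac{9516 - 15226}{4172 - 2695}\right) + \frac{15 - 107}{3 - 107} = \left(33486 - \frac{5710}{1477}\right) + \frac{1}{-104} \left(-92\right) = \left(33486 - \frac{5710}{1477}\right) - - \frac{23}{26} = \left(33486 - \frac{5710}{1477}\right) + \frac{23}{26} = \frac{49453112}{1477} + \frac{23}{26} = \frac{1285814883}{38402}$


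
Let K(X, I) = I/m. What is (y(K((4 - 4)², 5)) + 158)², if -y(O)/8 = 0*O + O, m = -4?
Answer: 28224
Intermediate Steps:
K(X, I) = -I/4 (K(X, I) = I/(-4) = I*(-¼) = -I/4)
y(O) = -8*O (y(O) = -8*(0*O + O) = -8*(0 + O) = -8*O)
(y(K((4 - 4)², 5)) + 158)² = (-(-2)*5 + 158)² = (-8*(-5/4) + 158)² = (10 + 158)² = 168² = 28224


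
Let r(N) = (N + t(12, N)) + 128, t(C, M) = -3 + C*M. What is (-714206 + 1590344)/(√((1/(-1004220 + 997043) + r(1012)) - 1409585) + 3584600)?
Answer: 22540116880239600/92219846358593809 - 876138*I*√71922682127193/92219846358593809 ≈ 0.24442 - 8.0571e-5*I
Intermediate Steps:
r(N) = 125 + 13*N (r(N) = (N + (-3 + 12*N)) + 128 = (-3 + 13*N) + 128 = 125 + 13*N)
(-714206 + 1590344)/(√((1/(-1004220 + 997043) + r(1012)) - 1409585) + 3584600) = (-714206 + 1590344)/(√((1/(-1004220 + 997043) + (125 + 13*1012)) - 1409585) + 3584600) = 876138/(√((1/(-7177) + (125 + 13156)) - 1409585) + 3584600) = 876138/(√((-1/7177 + 13281) - 1409585) + 3584600) = 876138/(√(95317736/7177 - 1409585) + 3584600) = 876138/(√(-10021273809/7177) + 3584600) = 876138/(I*√71922682127193/7177 + 3584600) = 876138/(3584600 + I*√71922682127193/7177)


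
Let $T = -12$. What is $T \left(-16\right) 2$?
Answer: $384$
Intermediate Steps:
$T \left(-16\right) 2 = \left(-12\right) \left(-16\right) 2 = 192 \cdot 2 = 384$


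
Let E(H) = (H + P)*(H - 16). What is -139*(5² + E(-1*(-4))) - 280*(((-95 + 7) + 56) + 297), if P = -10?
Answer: -87683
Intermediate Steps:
E(H) = (-16 + H)*(-10 + H) (E(H) = (H - 10)*(H - 16) = (-10 + H)*(-16 + H) = (-16 + H)*(-10 + H))
-139*(5² + E(-1*(-4))) - 280*(((-95 + 7) + 56) + 297) = -139*(5² + (160 + (-1*(-4))² - (-26)*(-4))) - 280*(((-95 + 7) + 56) + 297) = -139*(25 + (160 + 4² - 26*4)) - 280*((-88 + 56) + 297) = -139*(25 + (160 + 16 - 104)) - 280*(-32 + 297) = -139*(25 + 72) - 280*265 = -139*97 - 1*74200 = -13483 - 74200 = -87683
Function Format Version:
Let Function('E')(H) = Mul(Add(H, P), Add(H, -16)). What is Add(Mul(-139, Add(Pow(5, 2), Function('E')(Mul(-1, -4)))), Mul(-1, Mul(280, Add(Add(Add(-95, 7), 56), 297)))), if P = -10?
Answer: -87683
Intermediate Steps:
Function('E')(H) = Mul(Add(-16, H), Add(-10, H)) (Function('E')(H) = Mul(Add(H, -10), Add(H, -16)) = Mul(Add(-10, H), Add(-16, H)) = Mul(Add(-16, H), Add(-10, H)))
Add(Mul(-139, Add(Pow(5, 2), Function('E')(Mul(-1, -4)))), Mul(-1, Mul(280, Add(Add(Add(-95, 7), 56), 297)))) = Add(Mul(-139, Add(Pow(5, 2), Add(160, Pow(Mul(-1, -4), 2), Mul(-26, Mul(-1, -4))))), Mul(-1, Mul(280, Add(Add(Add(-95, 7), 56), 297)))) = Add(Mul(-139, Add(25, Add(160, Pow(4, 2), Mul(-26, 4)))), Mul(-1, Mul(280, Add(Add(-88, 56), 297)))) = Add(Mul(-139, Add(25, Add(160, 16, -104))), Mul(-1, Mul(280, Add(-32, 297)))) = Add(Mul(-139, Add(25, 72)), Mul(-1, Mul(280, 265))) = Add(Mul(-139, 97), Mul(-1, 74200)) = Add(-13483, -74200) = -87683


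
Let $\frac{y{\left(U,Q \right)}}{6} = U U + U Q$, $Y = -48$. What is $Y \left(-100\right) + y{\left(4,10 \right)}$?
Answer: $5136$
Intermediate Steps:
$y{\left(U,Q \right)} = 6 U^{2} + 6 Q U$ ($y{\left(U,Q \right)} = 6 \left(U U + U Q\right) = 6 \left(U^{2} + Q U\right) = 6 U^{2} + 6 Q U$)
$Y \left(-100\right) + y{\left(4,10 \right)} = \left(-48\right) \left(-100\right) + 6 \cdot 4 \left(10 + 4\right) = 4800 + 6 \cdot 4 \cdot 14 = 4800 + 336 = 5136$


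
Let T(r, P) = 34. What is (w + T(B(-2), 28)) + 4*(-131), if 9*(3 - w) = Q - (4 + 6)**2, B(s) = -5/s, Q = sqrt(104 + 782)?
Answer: -4283/9 - sqrt(886)/9 ≈ -479.20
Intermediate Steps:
Q = sqrt(886) ≈ 29.766
w = 127/9 - sqrt(886)/9 (w = 3 - (sqrt(886) - (4 + 6)**2)/9 = 3 - (sqrt(886) - 1*10**2)/9 = 3 - (sqrt(886) - 1*100)/9 = 3 - (sqrt(886) - 100)/9 = 3 - (-100 + sqrt(886))/9 = 3 + (100/9 - sqrt(886)/9) = 127/9 - sqrt(886)/9 ≈ 10.804)
(w + T(B(-2), 28)) + 4*(-131) = ((127/9 - sqrt(886)/9) + 34) + 4*(-131) = (433/9 - sqrt(886)/9) - 524 = -4283/9 - sqrt(886)/9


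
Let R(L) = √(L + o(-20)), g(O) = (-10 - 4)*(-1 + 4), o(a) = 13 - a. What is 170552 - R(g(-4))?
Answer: 170552 - 3*I ≈ 1.7055e+5 - 3.0*I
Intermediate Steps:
g(O) = -42 (g(O) = -14*3 = -42)
R(L) = √(33 + L) (R(L) = √(L + (13 - 1*(-20))) = √(L + (13 + 20)) = √(L + 33) = √(33 + L))
170552 - R(g(-4)) = 170552 - √(33 - 42) = 170552 - √(-9) = 170552 - 3*I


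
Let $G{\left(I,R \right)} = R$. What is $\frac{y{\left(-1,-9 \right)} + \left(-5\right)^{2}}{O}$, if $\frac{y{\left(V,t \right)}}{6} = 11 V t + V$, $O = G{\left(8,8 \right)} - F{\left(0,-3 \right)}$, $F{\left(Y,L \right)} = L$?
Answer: $\frac{613}{11} \approx 55.727$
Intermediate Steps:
$O = 11$ ($O = 8 - -3 = 8 + 3 = 11$)
$y{\left(V,t \right)} = 6 V + 66 V t$ ($y{\left(V,t \right)} = 6 \left(11 V t + V\right) = 6 \left(V + 11 V t\right) = 6 V + 66 V t$)
$\frac{y{\left(-1,-9 \right)} + \left(-5\right)^{2}}{O} = \frac{6 \left(-1\right) \left(1 + 11 \left(-9\right)\right) + \left(-5\right)^{2}}{11} = \frac{6 \left(-1\right) \left(1 - 99\right) + 25}{11} = \frac{6 \left(-1\right) \left(-98\right) + 25}{11} = \frac{588 + 25}{11} = \frac{1}{11} \cdot 613 = \frac{613}{11}$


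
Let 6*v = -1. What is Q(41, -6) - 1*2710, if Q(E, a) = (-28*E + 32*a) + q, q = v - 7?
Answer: -24343/6 ≈ -4057.2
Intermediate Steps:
v = -⅙ (v = (⅙)*(-1) = -⅙ ≈ -0.16667)
q = -43/6 (q = -⅙ - 7 = -43/6 ≈ -7.1667)
Q(E, a) = -43/6 - 28*E + 32*a (Q(E, a) = (-28*E + 32*a) - 43/6 = -43/6 - 28*E + 32*a)
Q(41, -6) - 1*2710 = (-43/6 - 28*41 + 32*(-6)) - 1*2710 = (-43/6 - 1148 - 192) - 2710 = -8083/6 - 2710 = -24343/6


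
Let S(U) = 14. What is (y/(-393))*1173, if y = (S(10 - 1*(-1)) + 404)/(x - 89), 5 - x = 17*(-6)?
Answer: -81719/1179 ≈ -69.312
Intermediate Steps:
x = 107 (x = 5 - 17*(-6) = 5 - 1*(-102) = 5 + 102 = 107)
y = 209/9 (y = (14 + 404)/(107 - 89) = 418/18 = 418*(1/18) = 209/9 ≈ 23.222)
(y/(-393))*1173 = ((209/9)/(-393))*1173 = ((209/9)*(-1/393))*1173 = -209/3537*1173 = -81719/1179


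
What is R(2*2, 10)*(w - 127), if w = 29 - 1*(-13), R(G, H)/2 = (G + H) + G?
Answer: -3060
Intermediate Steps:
R(G, H) = 2*H + 4*G (R(G, H) = 2*((G + H) + G) = 2*(H + 2*G) = 2*H + 4*G)
w = 42 (w = 29 + 13 = 42)
R(2*2, 10)*(w - 127) = (2*10 + 4*(2*2))*(42 - 127) = (20 + 4*4)*(-85) = (20 + 16)*(-85) = 36*(-85) = -3060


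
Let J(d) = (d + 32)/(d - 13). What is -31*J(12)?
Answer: 1364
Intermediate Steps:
J(d) = (32 + d)/(-13 + d)
-31*J(12) = -31*(32 + 12)/(-13 + 12) = -31*44/(-1) = -(-31)*44 = -31*(-44) = 1364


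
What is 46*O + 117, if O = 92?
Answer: 4349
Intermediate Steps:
46*O + 117 = 46*92 + 117 = 4232 + 117 = 4349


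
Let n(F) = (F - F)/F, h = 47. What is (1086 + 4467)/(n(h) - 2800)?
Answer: -5553/2800 ≈ -1.9832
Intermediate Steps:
n(F) = 0 (n(F) = 0/F = 0)
(1086 + 4467)/(n(h) - 2800) = (1086 + 4467)/(0 - 2800) = 5553/(-2800) = 5553*(-1/2800) = -5553/2800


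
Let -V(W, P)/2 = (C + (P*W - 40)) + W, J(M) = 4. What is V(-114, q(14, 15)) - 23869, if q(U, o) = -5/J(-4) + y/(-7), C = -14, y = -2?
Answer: -166270/7 ≈ -23753.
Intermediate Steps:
q(U, o) = -27/28 (q(U, o) = -5/4 - 2/(-7) = -5*¼ - 2*(-⅐) = -5/4 + 2/7 = -27/28)
V(W, P) = 108 - 2*W - 2*P*W (V(W, P) = -2*((-14 + (P*W - 40)) + W) = -2*((-14 + (-40 + P*W)) + W) = -2*((-54 + P*W) + W) = -2*(-54 + W + P*W) = 108 - 2*W - 2*P*W)
V(-114, q(14, 15)) - 23869 = (108 - 2*(-114) - 2*(-27/28)*(-114)) - 23869 = (108 + 228 - 1539/7) - 23869 = 813/7 - 23869 = -166270/7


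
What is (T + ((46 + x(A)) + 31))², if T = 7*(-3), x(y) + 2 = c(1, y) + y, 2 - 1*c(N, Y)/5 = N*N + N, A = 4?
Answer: 3364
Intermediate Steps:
c(N, Y) = 10 - 5*N - 5*N² (c(N, Y) = 10 - 5*(N*N + N) = 10 - 5*(N² + N) = 10 - 5*(N + N²) = 10 + (-5*N - 5*N²) = 10 - 5*N - 5*N²)
x(y) = -2 + y (x(y) = -2 + ((10 - 5*1 - 5*1²) + y) = -2 + ((10 - 5 - 5*1) + y) = -2 + ((10 - 5 - 5) + y) = -2 + (0 + y) = -2 + y)
T = -21
(T + ((46 + x(A)) + 31))² = (-21 + ((46 + (-2 + 4)) + 31))² = (-21 + ((46 + 2) + 31))² = (-21 + (48 + 31))² = (-21 + 79)² = 58² = 3364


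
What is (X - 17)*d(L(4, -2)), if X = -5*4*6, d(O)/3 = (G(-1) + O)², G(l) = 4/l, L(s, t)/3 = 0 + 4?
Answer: -26304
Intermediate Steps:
L(s, t) = 12 (L(s, t) = 3*(0 + 4) = 3*4 = 12)
d(O) = 3*(-4 + O)² (d(O) = 3*(4/(-1) + O)² = 3*(4*(-1) + O)² = 3*(-4 + O)²)
X = -120 (X = -20*6 = -120)
(X - 17)*d(L(4, -2)) = (-120 - 17)*(3*(-4 + 12)²) = -411*8² = -411*64 = -137*192 = -26304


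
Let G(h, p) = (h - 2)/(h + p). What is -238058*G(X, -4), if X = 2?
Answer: 0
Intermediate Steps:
G(h, p) = (-2 + h)/(h + p)
-238058*G(X, -4) = -238058*(-2 + 2)/(2 - 4) = -238058*0/(-2) = -(-119029)*0 = -238058*0 = 0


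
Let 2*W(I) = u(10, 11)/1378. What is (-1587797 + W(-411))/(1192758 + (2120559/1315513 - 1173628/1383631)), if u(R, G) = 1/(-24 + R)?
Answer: -56864347512302450727/42716700458915499016 ≈ -1.3312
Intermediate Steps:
W(I) = -1/38584 (W(I) = (1/((-24 + 10)*1378))/2 = ((1/1378)/(-14))/2 = (-1/14*1/1378)/2 = (½)*(-1/19292) = -1/38584)
(-1587797 + W(-411))/(1192758 + (2120559/1315513 - 1173628/1383631)) = (-1587797 - 1/38584)/(1192758 + (2120559/1315513 - 1173628/1383631)) = -61263559449/(38584*(1192758 + (2120559*(1/1315513) - 1173628*1/1383631))) = -61263559449/(38584*(1192758 + (2120559/1315513 - 1173628/1383631))) = -61263559449/(38584*(1192758 + 1390148278565/1820184567703)) = -61263559449/(38584*2171041094752573439/1820184567703) = -61263559449/38584*1820184567703/2171041094752573439 = -56864347512302450727/42716700458915499016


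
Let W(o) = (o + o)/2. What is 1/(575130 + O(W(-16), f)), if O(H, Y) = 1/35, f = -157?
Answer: 35/20129551 ≈ 1.7387e-6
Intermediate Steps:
W(o) = o (W(o) = (2*o)*(1/2) = o)
O(H, Y) = 1/35
1/(575130 + O(W(-16), f)) = 1/(575130 + 1/35) = 1/(20129551/35) = 35/20129551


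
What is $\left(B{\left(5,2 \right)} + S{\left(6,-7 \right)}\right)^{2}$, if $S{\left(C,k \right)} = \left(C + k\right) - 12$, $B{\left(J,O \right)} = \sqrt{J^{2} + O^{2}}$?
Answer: $\left(13 - \sqrt{29}\right)^{2} \approx 57.986$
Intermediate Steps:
$S{\left(C,k \right)} = -12 + C + k$
$\left(B{\left(5,2 \right)} + S{\left(6,-7 \right)}\right)^{2} = \left(\sqrt{5^{2} + 2^{2}} - 13\right)^{2} = \left(\sqrt{25 + 4} - 13\right)^{2} = \left(\sqrt{29} - 13\right)^{2} = \left(-13 + \sqrt{29}\right)^{2}$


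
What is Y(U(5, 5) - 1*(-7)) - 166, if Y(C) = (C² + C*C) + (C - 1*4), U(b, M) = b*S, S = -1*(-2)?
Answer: 425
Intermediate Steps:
S = 2
U(b, M) = 2*b (U(b, M) = b*2 = 2*b)
Y(C) = -4 + C + 2*C² (Y(C) = (C² + C²) + (C - 4) = 2*C² + (-4 + C) = -4 + C + 2*C²)
Y(U(5, 5) - 1*(-7)) - 166 = (-4 + (2*5 - 1*(-7)) + 2*(2*5 - 1*(-7))²) - 166 = (-4 + (10 + 7) + 2*(10 + 7)²) - 166 = (-4 + 17 + 2*17²) - 166 = (-4 + 17 + 2*289) - 166 = (-4 + 17 + 578) - 166 = 591 - 166 = 425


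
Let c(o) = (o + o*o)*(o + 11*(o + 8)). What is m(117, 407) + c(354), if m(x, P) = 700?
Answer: 544905820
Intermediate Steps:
c(o) = (88 + 12*o)*(o + o²) (c(o) = (o + o²)*(o + 11*(8 + o)) = (o + o²)*(o + (88 + 11*o)) = (o + o²)*(88 + 12*o) = (88 + 12*o)*(o + o²))
m(117, 407) + c(354) = 700 + 4*354*(22 + 3*354² + 25*354) = 700 + 4*354*(22 + 3*125316 + 8850) = 700 + 4*354*(22 + 375948 + 8850) = 700 + 4*354*384820 = 700 + 544905120 = 544905820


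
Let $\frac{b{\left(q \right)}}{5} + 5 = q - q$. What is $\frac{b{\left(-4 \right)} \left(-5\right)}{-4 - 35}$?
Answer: $- \frac{125}{39} \approx -3.2051$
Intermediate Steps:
$b{\left(q \right)} = -25$ ($b{\left(q \right)} = -25 + 5 \left(q - q\right) = -25 + 5 \cdot 0 = -25 + 0 = -25$)
$\frac{b{\left(-4 \right)} \left(-5\right)}{-4 - 35} = \frac{\left(-25\right) \left(-5\right)}{-4 - 35} = \frac{125}{-39} = 125 \left(- \frac{1}{39}\right) = - \frac{125}{39}$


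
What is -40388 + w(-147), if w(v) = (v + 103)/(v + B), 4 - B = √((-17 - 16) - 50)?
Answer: 4*(-10097*√83 + 1443860*I)/(√83 - 143*I) ≈ -40388.0 - 0.019524*I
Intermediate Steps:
B = 4 - I*√83 (B = 4 - √((-17 - 16) - 50) = 4 - √(-33 - 50) = 4 - √(-83) = 4 - I*√83 ≈ 4.0 - 9.1104*I)
w(v) = (103 + v)/(4 + v - I*√83) (w(v) = (v + 103)/(v + (4 - I*√83)) = (103 + v)/(4 + v - I*√83))
-40388 + w(-147) = -40388 + (103 - 147)/(4 - 147 - I*√83) = -40388 - 44/(-143 - I*√83)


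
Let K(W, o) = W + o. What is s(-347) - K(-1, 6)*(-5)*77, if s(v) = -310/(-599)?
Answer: 1153385/599 ≈ 1925.5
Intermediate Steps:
s(v) = 310/599 (s(v) = -310*(-1/599) = 310/599)
s(-347) - K(-1, 6)*(-5)*77 = 310/599 - (-1 + 6)*(-5)*77 = 310/599 - 5*(-5)*77 = 310/599 - (-25)*77 = 310/599 - 1*(-1925) = 310/599 + 1925 = 1153385/599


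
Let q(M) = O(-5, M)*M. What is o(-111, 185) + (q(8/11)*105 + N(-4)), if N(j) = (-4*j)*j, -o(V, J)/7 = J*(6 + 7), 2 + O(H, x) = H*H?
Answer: -166569/11 ≈ -15143.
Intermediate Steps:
O(H, x) = -2 + H² (O(H, x) = -2 + H*H = -2 + H²)
o(V, J) = -91*J (o(V, J) = -7*J*(6 + 7) = -7*J*13 = -91*J)
N(j) = -4*j²
q(M) = 23*M (q(M) = (-2 + (-5)²)*M = (-2 + 25)*M = 23*M)
o(-111, 185) + (q(8/11)*105 + N(-4)) = -91*185 + ((23*(8/11))*105 - 4*(-4)²) = -16835 + ((23*(8*(1/11)))*105 - 4*16) = -16835 + ((23*(8/11))*105 - 64) = -16835 + ((184/11)*105 - 64) = -16835 + (19320/11 - 64) = -16835 + 18616/11 = -166569/11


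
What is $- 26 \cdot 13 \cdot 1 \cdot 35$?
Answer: $-11830$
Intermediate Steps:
$- 26 \cdot 13 \cdot 1 \cdot 35 = \left(-26\right) 13 \cdot 35 = \left(-338\right) 35 = -11830$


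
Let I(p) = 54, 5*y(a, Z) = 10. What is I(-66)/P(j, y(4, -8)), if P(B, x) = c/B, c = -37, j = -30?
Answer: 1620/37 ≈ 43.784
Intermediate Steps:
y(a, Z) = 2 (y(a, Z) = (1/5)*10 = 2)
P(B, x) = -37/B
I(-66)/P(j, y(4, -8)) = 54/((-37/(-30))) = 54/((-37*(-1/30))) = 54/(37/30) = 54*(30/37) = 1620/37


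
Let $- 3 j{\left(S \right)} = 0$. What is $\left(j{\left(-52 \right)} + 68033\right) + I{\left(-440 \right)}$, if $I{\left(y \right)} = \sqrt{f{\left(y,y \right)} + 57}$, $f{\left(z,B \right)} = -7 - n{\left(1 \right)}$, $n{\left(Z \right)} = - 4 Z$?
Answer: $68033 + 3 \sqrt{6} \approx 68040.0$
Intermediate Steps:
$f{\left(z,B \right)} = -3$ ($f{\left(z,B \right)} = -7 - \left(-4\right) 1 = -7 - -4 = -7 + 4 = -3$)
$I{\left(y \right)} = 3 \sqrt{6}$ ($I{\left(y \right)} = \sqrt{-3 + 57} = \sqrt{54} = 3 \sqrt{6}$)
$j{\left(S \right)} = 0$ ($j{\left(S \right)} = \left(- \frac{1}{3}\right) 0 = 0$)
$\left(j{\left(-52 \right)} + 68033\right) + I{\left(-440 \right)} = \left(0 + 68033\right) + 3 \sqrt{6} = 68033 + 3 \sqrt{6}$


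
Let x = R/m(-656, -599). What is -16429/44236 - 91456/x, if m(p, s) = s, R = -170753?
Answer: -2426148223021/7553429708 ≈ -321.20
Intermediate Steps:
x = 170753/599 (x = -170753/(-599) = -170753*(-1/599) = 170753/599 ≈ 285.06)
-16429/44236 - 91456/x = -16429/44236 - 91456/170753/599 = -16429*1/44236 - 91456*599/170753 = -16429/44236 - 54782144/170753 = -2426148223021/7553429708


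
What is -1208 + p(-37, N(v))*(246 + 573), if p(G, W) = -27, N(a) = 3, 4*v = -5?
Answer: -23321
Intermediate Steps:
v = -5/4 (v = (¼)*(-5) = -5/4 ≈ -1.2500)
-1208 + p(-37, N(v))*(246 + 573) = -1208 - 27*(246 + 573) = -1208 - 27*819 = -1208 - 22113 = -23321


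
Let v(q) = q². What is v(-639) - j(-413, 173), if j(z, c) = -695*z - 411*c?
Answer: 192389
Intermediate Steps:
v(-639) - j(-413, 173) = (-639)² - (-695*(-413) - 411*173) = 408321 - (287035 - 71103) = 408321 - 1*215932 = 408321 - 215932 = 192389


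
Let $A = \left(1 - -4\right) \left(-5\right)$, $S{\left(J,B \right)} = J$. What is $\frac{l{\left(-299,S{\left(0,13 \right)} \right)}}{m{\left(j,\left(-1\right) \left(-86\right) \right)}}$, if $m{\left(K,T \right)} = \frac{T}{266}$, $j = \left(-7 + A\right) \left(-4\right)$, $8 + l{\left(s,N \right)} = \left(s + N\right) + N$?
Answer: $- \frac{40831}{43} \approx -949.56$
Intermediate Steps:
$l{\left(s,N \right)} = -8 + s + 2 N$ ($l{\left(s,N \right)} = -8 + \left(\left(s + N\right) + N\right) = -8 + \left(\left(N + s\right) + N\right) = -8 + \left(s + 2 N\right) = -8 + s + 2 N$)
$A = -25$ ($A = \left(1 + 4\right) \left(-5\right) = 5 \left(-5\right) = -25$)
$j = 128$ ($j = \left(-7 - 25\right) \left(-4\right) = \left(-32\right) \left(-4\right) = 128$)
$m{\left(K,T \right)} = \frac{T}{266}$ ($m{\left(K,T \right)} = T \frac{1}{266} = \frac{T}{266}$)
$\frac{l{\left(-299,S{\left(0,13 \right)} \right)}}{m{\left(j,\left(-1\right) \left(-86\right) \right)}} = \frac{-8 - 299 + 2 \cdot 0}{\frac{1}{266} \left(\left(-1\right) \left(-86\right)\right)} = \frac{-8 - 299 + 0}{\frac{1}{266} \cdot 86} = - \frac{307}{\frac{43}{133}} = \left(-307\right) \frac{133}{43} = - \frac{40831}{43}$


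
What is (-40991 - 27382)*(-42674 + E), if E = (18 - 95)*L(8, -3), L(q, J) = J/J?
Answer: 2923014123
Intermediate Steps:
L(q, J) = 1
E = -77 (E = (18 - 95)*1 = -77*1 = -77)
(-40991 - 27382)*(-42674 + E) = (-40991 - 27382)*(-42674 - 77) = -68373*(-42751) = 2923014123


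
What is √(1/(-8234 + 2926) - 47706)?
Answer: I*√336027516823/2654 ≈ 218.42*I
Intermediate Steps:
√(1/(-8234 + 2926) - 47706) = √(1/(-5308) - 47706) = √(-1/5308 - 47706) = √(-253223449/5308) = I*√336027516823/2654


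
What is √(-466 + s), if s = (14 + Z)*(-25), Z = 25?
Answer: I*√1441 ≈ 37.961*I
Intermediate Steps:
s = -975 (s = (14 + 25)*(-25) = 39*(-25) = -975)
√(-466 + s) = √(-466 - 975) = √(-1441) = I*√1441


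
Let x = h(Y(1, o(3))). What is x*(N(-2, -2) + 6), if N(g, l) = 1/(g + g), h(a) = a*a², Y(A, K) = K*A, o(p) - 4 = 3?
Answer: 7889/4 ≈ 1972.3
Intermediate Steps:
o(p) = 7 (o(p) = 4 + 3 = 7)
Y(A, K) = A*K
h(a) = a³
N(g, l) = 1/(2*g)
x = 343 (x = (1*7)³ = 7³ = 343)
x*(N(-2, -2) + 6) = 343*((½)/(-2) + 6) = 343*((½)*(-½) + 6) = 343*(-¼ + 6) = 343*(23/4) = 7889/4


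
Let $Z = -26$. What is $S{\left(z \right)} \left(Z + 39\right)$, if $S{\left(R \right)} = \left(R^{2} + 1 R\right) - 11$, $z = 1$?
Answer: $-117$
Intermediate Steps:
$S{\left(R \right)} = -11 + R + R^{2}$ ($S{\left(R \right)} = \left(R^{2} + R\right) - 11 = \left(R + R^{2}\right) - 11 = -11 + R + R^{2}$)
$S{\left(z \right)} \left(Z + 39\right) = \left(-11 + 1 + 1^{2}\right) \left(-26 + 39\right) = \left(-11 + 1 + 1\right) 13 = \left(-9\right) 13 = -117$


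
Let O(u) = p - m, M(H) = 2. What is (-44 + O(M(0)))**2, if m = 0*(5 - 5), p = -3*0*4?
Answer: 1936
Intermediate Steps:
p = 0 (p = 0*4 = 0)
m = 0 (m = 0*0 = 0)
O(u) = 0 (O(u) = 0 - 1*0 = 0 + 0 = 0)
(-44 + O(M(0)))**2 = (-44 + 0)**2 = (-44)**2 = 1936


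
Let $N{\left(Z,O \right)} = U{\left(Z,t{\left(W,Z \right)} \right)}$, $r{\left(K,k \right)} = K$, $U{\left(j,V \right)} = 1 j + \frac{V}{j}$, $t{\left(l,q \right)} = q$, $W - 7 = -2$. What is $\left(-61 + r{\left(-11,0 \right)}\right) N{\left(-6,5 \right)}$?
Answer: $360$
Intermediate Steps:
$W = 5$ ($W = 7 - 2 = 5$)
$U{\left(j,V \right)} = j + \frac{V}{j}$
$N{\left(Z,O \right)} = 1 + Z$ ($N{\left(Z,O \right)} = Z + \frac{Z}{Z} = Z + 1 = 1 + Z$)
$\left(-61 + r{\left(-11,0 \right)}\right) N{\left(-6,5 \right)} = \left(-61 - 11\right) \left(1 - 6\right) = \left(-72\right) \left(-5\right) = 360$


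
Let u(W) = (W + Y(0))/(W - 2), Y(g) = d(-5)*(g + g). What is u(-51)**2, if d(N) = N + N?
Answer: 2601/2809 ≈ 0.92595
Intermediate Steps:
d(N) = 2*N
Y(g) = -20*g (Y(g) = (2*(-5))*(g + g) = -20*g)
u(W) = W/(-2 + W) (u(W) = (W - 20*0)/(W - 2) = (W + 0)/(-2 + W) = W/(-2 + W))
u(-51)**2 = (-51/(-2 - 51))**2 = (-51/(-53))**2 = (-51*(-1/53))**2 = (51/53)**2 = 2601/2809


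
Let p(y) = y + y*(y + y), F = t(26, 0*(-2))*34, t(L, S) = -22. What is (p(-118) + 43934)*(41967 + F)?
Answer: 2953918416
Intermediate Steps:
F = -748 (F = -22*34 = -748)
p(y) = y + 2*y**2 (p(y) = y + y*(2*y) = y + 2*y**2)
(p(-118) + 43934)*(41967 + F) = (-118*(1 + 2*(-118)) + 43934)*(41967 - 748) = (-118*(1 - 236) + 43934)*41219 = (-118*(-235) + 43934)*41219 = (27730 + 43934)*41219 = 71664*41219 = 2953918416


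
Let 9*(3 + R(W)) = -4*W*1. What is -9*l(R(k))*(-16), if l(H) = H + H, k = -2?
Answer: -608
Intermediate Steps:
R(W) = -3 - 4*W/9 (R(W) = -3 + (-4*W*1)/9 = -3 + (-4*W)/9 = -3 - 4*W/9)
l(H) = 2*H
-9*l(R(k))*(-16) = -18*(-3 - 4/9*(-2))*(-16) = -18*(-3 + 8/9)*(-16) = -18*(-19)/9*(-16) = -9*(-38/9)*(-16) = 38*(-16) = -608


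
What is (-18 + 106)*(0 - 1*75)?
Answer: -6600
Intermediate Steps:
(-18 + 106)*(0 - 1*75) = 88*(0 - 75) = 88*(-75) = -6600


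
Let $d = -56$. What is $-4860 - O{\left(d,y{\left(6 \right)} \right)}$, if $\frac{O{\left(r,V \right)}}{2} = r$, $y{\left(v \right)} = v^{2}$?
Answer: $-4748$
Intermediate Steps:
$O{\left(r,V \right)} = 2 r$
$-4860 - O{\left(d,y{\left(6 \right)} \right)} = -4860 - 2 \left(-56\right) = -4860 - -112 = -4860 + 112 = -4748$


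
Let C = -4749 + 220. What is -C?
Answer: 4529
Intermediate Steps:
C = -4529
-C = -1*(-4529) = 4529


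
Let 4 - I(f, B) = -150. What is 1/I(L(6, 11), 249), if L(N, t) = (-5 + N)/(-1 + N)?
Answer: 1/154 ≈ 0.0064935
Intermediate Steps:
L(N, t) = (-5 + N)/(-1 + N)
I(f, B) = 154 (I(f, B) = 4 - 1*(-150) = 4 + 150 = 154)
1/I(L(6, 11), 249) = 1/154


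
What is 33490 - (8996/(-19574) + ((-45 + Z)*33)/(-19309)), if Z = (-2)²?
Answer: 6328919468741/188977183 ≈ 33490.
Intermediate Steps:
Z = 4
33490 - (8996/(-19574) + ((-45 + Z)*33)/(-19309)) = 33490 - (8996/(-19574) + ((-45 + 4)*33)/(-19309)) = 33490 - (8996*(-1/19574) - 41*33*(-1/19309)) = 33490 - (-4498/9787 - 1353*(-1/19309)) = 33490 - (-4498/9787 + 1353/19309) = 33490 - 1*(-73610071/188977183) = 33490 + 73610071/188977183 = 6328919468741/188977183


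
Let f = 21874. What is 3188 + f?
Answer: 25062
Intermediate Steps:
3188 + f = 3188 + 21874 = 25062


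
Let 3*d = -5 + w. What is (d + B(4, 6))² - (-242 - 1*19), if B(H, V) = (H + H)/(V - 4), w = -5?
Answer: 2353/9 ≈ 261.44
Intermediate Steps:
B(H, V) = 2*H/(-4 + V) (B(H, V) = (2*H)/(-4 + V) = 2*H/(-4 + V))
d = -10/3 (d = (-5 - 5)/3 = (⅓)*(-10) = -10/3 ≈ -3.3333)
(d + B(4, 6))² - (-242 - 1*19) = (-10/3 + 2*4/(-4 + 6))² - (-242 - 1*19) = (-10/3 + 2*4/2)² - (-242 - 19) = (-10/3 + 2*4*(½))² - 1*(-261) = (-10/3 + 4)² + 261 = (⅔)² + 261 = 4/9 + 261 = 2353/9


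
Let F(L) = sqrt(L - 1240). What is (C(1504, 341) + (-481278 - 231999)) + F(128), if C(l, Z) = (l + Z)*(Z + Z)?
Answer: 545013 + 2*I*sqrt(278) ≈ 5.4501e+5 + 33.347*I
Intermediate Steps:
F(L) = sqrt(-1240 + L)
C(l, Z) = 2*Z*(Z + l) (C(l, Z) = (Z + l)*(2*Z) = 2*Z*(Z + l))
(C(1504, 341) + (-481278 - 231999)) + F(128) = (2*341*(341 + 1504) + (-481278 - 231999)) + sqrt(-1240 + 128) = (2*341*1845 - 713277) + sqrt(-1112) = (1258290 - 713277) + 2*I*sqrt(278) = 545013 + 2*I*sqrt(278)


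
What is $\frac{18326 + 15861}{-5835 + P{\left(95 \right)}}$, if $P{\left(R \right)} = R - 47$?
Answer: $- \frac{34187}{5787} \approx -5.9076$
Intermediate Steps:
$P{\left(R \right)} = -47 + R$ ($P{\left(R \right)} = R - 47 = -47 + R$)
$\frac{18326 + 15861}{-5835 + P{\left(95 \right)}} = \frac{18326 + 15861}{-5835 + \left(-47 + 95\right)} = \frac{34187}{-5835 + 48} = \frac{34187}{-5787} = 34187 \left(- \frac{1}{5787}\right) = - \frac{34187}{5787}$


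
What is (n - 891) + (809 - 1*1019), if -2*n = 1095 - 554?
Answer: -2743/2 ≈ -1371.5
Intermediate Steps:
n = -541/2 (n = -(1095 - 554)/2 = -½*541 = -541/2 ≈ -270.50)
(n - 891) + (809 - 1*1019) = (-541/2 - 891) + (809 - 1*1019) = -2323/2 + (809 - 1019) = -2323/2 - 210 = -2743/2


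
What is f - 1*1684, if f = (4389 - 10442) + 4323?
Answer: -3414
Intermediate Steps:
f = -1730 (f = -6053 + 4323 = -1730)
f - 1*1684 = -1730 - 1*1684 = -1730 - 1684 = -3414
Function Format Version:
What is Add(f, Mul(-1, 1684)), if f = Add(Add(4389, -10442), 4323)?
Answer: -3414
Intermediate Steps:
f = -1730 (f = Add(-6053, 4323) = -1730)
Add(f, Mul(-1, 1684)) = Add(-1730, Mul(-1, 1684)) = Add(-1730, -1684) = -3414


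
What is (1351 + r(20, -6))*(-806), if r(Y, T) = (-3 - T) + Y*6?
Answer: -1188044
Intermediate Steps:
r(Y, T) = -3 - T + 6*Y (r(Y, T) = (-3 - T) + 6*Y = -3 - T + 6*Y)
(1351 + r(20, -6))*(-806) = (1351 + (-3 - 1*(-6) + 6*20))*(-806) = (1351 + (-3 + 6 + 120))*(-806) = (1351 + 123)*(-806) = 1474*(-806) = -1188044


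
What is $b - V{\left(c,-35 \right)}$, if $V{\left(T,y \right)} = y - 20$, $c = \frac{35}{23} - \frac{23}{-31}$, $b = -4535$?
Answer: $-4480$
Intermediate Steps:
$c = \frac{1614}{713}$ ($c = 35 \cdot \frac{1}{23} - - \frac{23}{31} = \frac{35}{23} + \frac{23}{31} = \frac{1614}{713} \approx 2.2637$)
$V{\left(T,y \right)} = -20 + y$ ($V{\left(T,y \right)} = y - 20 = -20 + y$)
$b - V{\left(c,-35 \right)} = -4535 - \left(-20 - 35\right) = -4535 - -55 = -4535 + 55 = -4480$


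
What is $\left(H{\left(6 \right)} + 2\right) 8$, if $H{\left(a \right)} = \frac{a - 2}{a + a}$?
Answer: $\frac{56}{3} \approx 18.667$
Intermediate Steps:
$H{\left(a \right)} = \frac{-2 + a}{2 a}$
$\left(H{\left(6 \right)} + 2\right) 8 = \left(\frac{-2 + 6}{2 \cdot 6} + 2\right) 8 = \left(\frac{1}{2} \cdot \frac{1}{6} \cdot 4 + 2\right) 8 = \left(\frac{1}{3} + 2\right) 8 = \frac{7}{3} \cdot 8 = \frac{56}{3}$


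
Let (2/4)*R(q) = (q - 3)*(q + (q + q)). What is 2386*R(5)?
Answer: 143160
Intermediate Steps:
R(q) = 6*q*(-3 + q) (R(q) = 2*((q - 3)*(q + (q + q))) = 2*((-3 + q)*(q + 2*q)) = 2*((-3 + q)*(3*q)) = 2*(3*q*(-3 + q)) = 6*q*(-3 + q))
2386*R(5) = 2386*(6*5*(-3 + 5)) = 2386*(6*5*2) = 2386*60 = 143160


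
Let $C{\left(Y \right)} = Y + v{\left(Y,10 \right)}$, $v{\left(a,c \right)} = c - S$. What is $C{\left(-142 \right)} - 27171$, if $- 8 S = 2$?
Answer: $- \frac{109211}{4} \approx -27303.0$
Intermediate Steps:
$S = - \frac{1}{4}$ ($S = \left(- \frac{1}{8}\right) 2 = - \frac{1}{4} \approx -0.25$)
$v{\left(a,c \right)} = \frac{1}{4} + c$ ($v{\left(a,c \right)} = c - - \frac{1}{4} = c + \frac{1}{4} = \frac{1}{4} + c$)
$C{\left(Y \right)} = \frac{41}{4} + Y$ ($C{\left(Y \right)} = Y + \left(\frac{1}{4} + 10\right) = Y + \frac{41}{4} = \frac{41}{4} + Y$)
$C{\left(-142 \right)} - 27171 = \left(\frac{41}{4} - 142\right) - 27171 = - \frac{527}{4} - 27171 = - \frac{109211}{4}$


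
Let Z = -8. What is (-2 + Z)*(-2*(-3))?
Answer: -60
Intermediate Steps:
(-2 + Z)*(-2*(-3)) = (-2 - 8)*(-2*(-3)) = -10*6 = -60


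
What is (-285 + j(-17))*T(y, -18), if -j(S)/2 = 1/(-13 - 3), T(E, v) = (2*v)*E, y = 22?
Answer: 225621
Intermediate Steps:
T(E, v) = 2*E*v
j(S) = 1/8 (j(S) = -2/(-13 - 3) = -2/(-16) = -2*(-1/16) = 1/8)
(-285 + j(-17))*T(y, -18) = (-285 + 1/8)*(2*22*(-18)) = -2279/8*(-792) = 225621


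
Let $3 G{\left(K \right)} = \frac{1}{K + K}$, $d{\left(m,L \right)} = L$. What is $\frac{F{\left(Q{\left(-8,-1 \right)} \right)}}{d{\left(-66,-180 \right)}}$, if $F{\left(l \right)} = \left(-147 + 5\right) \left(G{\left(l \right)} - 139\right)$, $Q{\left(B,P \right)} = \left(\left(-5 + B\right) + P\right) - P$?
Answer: $- \frac{769853}{7020} \approx -109.67$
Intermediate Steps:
$Q{\left(B,P \right)} = -5 + B$ ($Q{\left(B,P \right)} = \left(-5 + B + P\right) - P = -5 + B$)
$G{\left(K \right)} = \frac{1}{6 K}$ ($G{\left(K \right)} = \frac{1}{3 \left(K + K\right)} = \frac{1}{3 \cdot 2 K} = \frac{\frac{1}{2} \frac{1}{K}}{3} = \frac{1}{6 K}$)
$F{\left(l \right)} = 19738 - \frac{71}{3 l}$ ($F{\left(l \right)} = \left(-147 + 5\right) \left(\frac{1}{6 l} - 139\right) = - 142 \left(-139 + \frac{1}{6 l}\right) = 19738 - \frac{71}{3 l}$)
$\frac{F{\left(Q{\left(-8,-1 \right)} \right)}}{d{\left(-66,-180 \right)}} = \frac{19738 - \frac{71}{3 \left(-5 - 8\right)}}{-180} = \left(19738 - \frac{71}{3 \left(-13\right)}\right) \left(- \frac{1}{180}\right) = \left(19738 - - \frac{71}{39}\right) \left(- \frac{1}{180}\right) = \left(19738 + \frac{71}{39}\right) \left(- \frac{1}{180}\right) = \frac{769853}{39} \left(- \frac{1}{180}\right) = - \frac{769853}{7020}$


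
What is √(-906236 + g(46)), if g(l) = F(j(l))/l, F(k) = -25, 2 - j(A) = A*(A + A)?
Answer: I*√1917596526/46 ≈ 951.96*I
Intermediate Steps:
j(A) = 2 - 2*A² (j(A) = 2 - A*(A + A) = 2 - A*2*A = 2 - 2*A²)
g(l) = -25/l
√(-906236 + g(46)) = √(-906236 - 25/46) = √(-41686881/46) = I*√1917596526/46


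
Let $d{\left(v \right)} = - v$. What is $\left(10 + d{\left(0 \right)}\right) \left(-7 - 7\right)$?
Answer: $-140$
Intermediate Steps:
$\left(10 + d{\left(0 \right)}\right) \left(-7 - 7\right) = \left(10 - 0\right) \left(-7 - 7\right) = \left(10 + 0\right) \left(-7 - 7\right) = 10 \left(-14\right) = -140$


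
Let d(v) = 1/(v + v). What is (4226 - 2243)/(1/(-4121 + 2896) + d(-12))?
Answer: -58300200/1249 ≈ -46678.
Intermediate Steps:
d(v) = 1/(2*v)
(4226 - 2243)/(1/(-4121 + 2896) + d(-12)) = (4226 - 2243)/(1/(-4121 + 2896) + (½)/(-12)) = 1983/(1/(-1225) + (½)*(-1/12)) = 1983/(-1/1225 - 1/24) = 1983/(-1249/29400) = 1983*(-29400/1249) = -58300200/1249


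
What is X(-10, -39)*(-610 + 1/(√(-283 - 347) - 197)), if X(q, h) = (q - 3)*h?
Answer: -12197399409/39439 - 1521*I*√70/39439 ≈ -3.0927e+5 - 0.32267*I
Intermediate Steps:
X(q, h) = h*(-3 + q) (X(q, h) = (-3 + q)*h = h*(-3 + q))
X(-10, -39)*(-610 + 1/(√(-283 - 347) - 197)) = (-39*(-3 - 10))*(-610 + 1/(√(-283 - 347) - 197)) = (-39*(-13))*(-610 + 1/(√(-630) - 197)) = 507*(-610 + 1/(3*I*√70 - 197)) = 507*(-610 + 1/(-197 + 3*I*√70)) = -309270 + 507/(-197 + 3*I*√70)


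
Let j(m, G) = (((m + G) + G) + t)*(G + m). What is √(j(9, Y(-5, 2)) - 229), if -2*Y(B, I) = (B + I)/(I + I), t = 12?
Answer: I*√1606/8 ≈ 5.0094*I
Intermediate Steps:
Y(B, I) = -(B + I)/(4*I) (Y(B, I) = -(B + I)/(2*(I + I)) = -(B + I)/(2*(2*I)) = -(B + I)*1/(2*I)/2 = -(B + I)/(4*I))
j(m, G) = (G + m)*(12 + m + 2*G) (j(m, G) = (((m + G) + G) + 12)*(G + m) = (((G + m) + G) + 12)*(G + m) = ((m + 2*G) + 12)*(G + m) = (12 + m + 2*G)*(G + m) = (G + m)*(12 + m + 2*G))
√(j(9, Y(-5, 2)) - 229) = √((9² + 2*((¼)*(-1*(-5) - 1*2)/2)² + 12*((¼)*(-1*(-5) - 1*2)/2) + 12*9 + 3*((¼)*(-1*(-5) - 1*2)/2)*9) - 229) = √((81 + 2*((¼)*(½)*(5 - 2))² + 12*((¼)*(½)*(5 - 2)) + 108 + 3*((¼)*(½)*(5 - 2))*9) - 229) = √((81 + 2*((¼)*(½)*3)² + 12*((¼)*(½)*3) + 108 + 3*((¼)*(½)*3)*9) - 229) = √((81 + 2*(3/8)² + 12*(3/8) + 108 + 3*(3/8)*9) - 229) = √((81 + 2*(9/64) + 9/2 + 108 + 81/8) - 229) = √((81 + 9/32 + 9/2 + 108 + 81/8) - 229) = √(6525/32 - 229) = √(-803/32) = I*√1606/8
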